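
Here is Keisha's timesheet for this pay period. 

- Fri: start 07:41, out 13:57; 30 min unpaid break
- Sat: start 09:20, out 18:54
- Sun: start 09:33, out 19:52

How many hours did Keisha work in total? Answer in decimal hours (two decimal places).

25.65 hours

Fri: 07:41–13:57 = 6 h 16 min; less 30 min break → 5 h 46 min
Sat: 09:20–18:54 = 9 h 34 min
Sun: 09:33–19:52 = 10 h 19 min
Total: 5 h 46 min + 9 h 34 min + 10 h 19 min = 25 h 39 min.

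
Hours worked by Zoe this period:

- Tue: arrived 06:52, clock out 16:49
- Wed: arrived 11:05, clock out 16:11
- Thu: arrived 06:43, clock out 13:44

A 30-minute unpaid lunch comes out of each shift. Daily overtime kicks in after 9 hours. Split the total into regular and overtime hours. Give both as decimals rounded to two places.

Regular 20.12 hours, overtime 0.45 hours

Tue: 06:52–16:49 = 9 h 57 min; less 30 min break → 9 h 27 min
Wed: 11:05–16:11 = 5 h 6 min; less 30 min break → 4 h 36 min
Thu: 06:43–13:44 = 7 h 1 min; less 30 min break → 6 h 31 min
Tue reg 9 h 0 min / OT 0 h 27 min; Wed reg 4 h 36 min / OT 0 h 0 min; Thu reg 6 h 31 min / OT 0 h 0 min.
Totals: regular 20 h 7 min, overtime 0 h 27 min.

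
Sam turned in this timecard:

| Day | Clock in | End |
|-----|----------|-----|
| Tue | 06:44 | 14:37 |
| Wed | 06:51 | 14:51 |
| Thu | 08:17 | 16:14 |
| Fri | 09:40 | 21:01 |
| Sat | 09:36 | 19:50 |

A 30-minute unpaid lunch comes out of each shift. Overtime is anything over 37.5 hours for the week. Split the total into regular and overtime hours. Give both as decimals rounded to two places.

Tue: 06:44–14:37 = 7 h 53 min; less 30 min break → 7 h 23 min
Wed: 06:51–14:51 = 8 h 0 min; less 30 min break → 7 h 30 min
Thu: 08:17–16:14 = 7 h 57 min; less 30 min break → 7 h 27 min
Fri: 09:40–21:01 = 11 h 21 min; less 30 min break → 10 h 51 min
Sat: 09:36–19:50 = 10 h 14 min; less 30 min break → 9 h 44 min
Total worked: 42 h 55 min = 42.92 h.
Threshold 37.5 h → overtime 5 h 25 min, regular 37 h 30 min.

Regular 37.50 hours, overtime 5.42 hours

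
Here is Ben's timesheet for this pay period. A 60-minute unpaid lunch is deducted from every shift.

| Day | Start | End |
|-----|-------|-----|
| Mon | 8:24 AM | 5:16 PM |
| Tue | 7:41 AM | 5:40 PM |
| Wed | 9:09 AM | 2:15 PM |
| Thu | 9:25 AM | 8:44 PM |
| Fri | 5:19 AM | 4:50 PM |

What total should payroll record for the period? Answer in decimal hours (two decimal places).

41.78 hours

Mon: 8:24 AM–5:16 PM = 8 h 52 min; less 60 min break → 7 h 52 min
Tue: 7:41 AM–5:40 PM = 9 h 59 min; less 60 min break → 8 h 59 min
Wed: 9:09 AM–2:15 PM = 5 h 6 min; less 60 min break → 4 h 6 min
Thu: 9:25 AM–8:44 PM = 11 h 19 min; less 60 min break → 10 h 19 min
Fri: 5:19 AM–4:50 PM = 11 h 31 min; less 60 min break → 10 h 31 min
Total: 7 h 52 min + 8 h 59 min + 4 h 6 min + 10 h 19 min + 10 h 31 min = 41 h 47 min.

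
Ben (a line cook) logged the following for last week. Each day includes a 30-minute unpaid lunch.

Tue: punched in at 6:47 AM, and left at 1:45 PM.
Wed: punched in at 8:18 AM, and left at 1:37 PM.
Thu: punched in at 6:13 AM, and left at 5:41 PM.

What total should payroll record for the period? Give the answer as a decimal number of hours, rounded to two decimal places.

Tue: 6:47 AM–1:45 PM = 6 h 58 min; less 30 min break → 6 h 28 min
Wed: 8:18 AM–1:37 PM = 5 h 19 min; less 30 min break → 4 h 49 min
Thu: 6:13 AM–5:41 PM = 11 h 28 min; less 30 min break → 10 h 58 min
Total: 6 h 28 min + 4 h 49 min + 10 h 58 min = 22 h 15 min.

22.25 hours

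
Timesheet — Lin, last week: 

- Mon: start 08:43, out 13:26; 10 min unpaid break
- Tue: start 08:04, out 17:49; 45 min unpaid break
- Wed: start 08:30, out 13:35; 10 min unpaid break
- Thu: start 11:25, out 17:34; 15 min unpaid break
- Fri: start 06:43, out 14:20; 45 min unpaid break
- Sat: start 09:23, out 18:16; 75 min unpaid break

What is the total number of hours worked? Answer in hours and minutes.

38 h 52 min

Mon: 08:43–13:26 = 4 h 43 min; less 10 min break → 4 h 33 min
Tue: 08:04–17:49 = 9 h 45 min; less 45 min break → 9 h 0 min
Wed: 08:30–13:35 = 5 h 5 min; less 10 min break → 4 h 55 min
Thu: 11:25–17:34 = 6 h 9 min; less 15 min break → 5 h 54 min
Fri: 06:43–14:20 = 7 h 37 min; less 45 min break → 6 h 52 min
Sat: 09:23–18:16 = 8 h 53 min; less 75 min break → 7 h 38 min
Total: 4 h 33 min + 9 h 0 min + 4 h 55 min + 5 h 54 min + 6 h 52 min + 7 h 38 min = 38 h 52 min.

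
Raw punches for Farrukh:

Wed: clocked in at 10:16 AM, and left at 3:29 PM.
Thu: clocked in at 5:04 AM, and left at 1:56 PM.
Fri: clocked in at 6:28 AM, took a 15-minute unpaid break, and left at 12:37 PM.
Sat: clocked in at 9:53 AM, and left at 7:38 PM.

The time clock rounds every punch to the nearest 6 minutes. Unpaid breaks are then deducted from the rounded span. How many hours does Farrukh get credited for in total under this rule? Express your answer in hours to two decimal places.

29.55 hours

Wed: in 10:16 AM→10:18 AM, out 3:29 PM→3:30 PM; 5 h 12 min
Thu: in 5:04 AM→5:06 AM, out 1:56 PM→1:54 PM; 8 h 48 min
Fri: in 6:28 AM→6:30 AM, out 12:37 PM→12:36 PM; 6 h 6 min − 15 min = 5 h 51 min
Sat: in 9:53 AM→9:54 AM, out 7:38 PM→7:36 PM; 9 h 42 min
Total credited: 29 h 33 min.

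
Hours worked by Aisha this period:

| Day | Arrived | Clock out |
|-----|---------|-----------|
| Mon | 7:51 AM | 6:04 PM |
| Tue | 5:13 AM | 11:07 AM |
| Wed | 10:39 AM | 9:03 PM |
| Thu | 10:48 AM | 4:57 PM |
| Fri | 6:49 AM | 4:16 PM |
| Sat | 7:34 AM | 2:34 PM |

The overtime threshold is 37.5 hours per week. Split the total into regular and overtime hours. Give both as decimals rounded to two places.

Regular 37.50 hours, overtime 11.62 hours

Mon: 7:51 AM–6:04 PM = 10 h 13 min
Tue: 5:13 AM–11:07 AM = 5 h 54 min
Wed: 10:39 AM–9:03 PM = 10 h 24 min
Thu: 10:48 AM–4:57 PM = 6 h 9 min
Fri: 6:49 AM–4:16 PM = 9 h 27 min
Sat: 7:34 AM–2:34 PM = 7 h 0 min
Total worked: 49 h 7 min = 49.12 h.
Threshold 37.5 h → overtime 11 h 37 min, regular 37 h 30 min.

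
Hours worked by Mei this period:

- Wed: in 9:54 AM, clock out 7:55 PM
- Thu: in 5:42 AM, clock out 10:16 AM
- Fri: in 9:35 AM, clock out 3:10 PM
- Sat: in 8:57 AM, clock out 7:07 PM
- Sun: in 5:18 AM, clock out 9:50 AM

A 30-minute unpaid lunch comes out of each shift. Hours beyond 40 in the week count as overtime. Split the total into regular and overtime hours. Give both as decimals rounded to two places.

Regular 32.37 hours, overtime 0.00 hours

Wed: 9:54 AM–7:55 PM = 10 h 1 min; less 30 min break → 9 h 31 min
Thu: 5:42 AM–10:16 AM = 4 h 34 min; less 30 min break → 4 h 4 min
Fri: 9:35 AM–3:10 PM = 5 h 35 min; less 30 min break → 5 h 5 min
Sat: 8:57 AM–7:07 PM = 10 h 10 min; less 30 min break → 9 h 40 min
Sun: 5:18 AM–9:50 AM = 4 h 32 min; less 30 min break → 4 h 2 min
Total worked: 32 h 22 min = 32.37 h.
Threshold 40 h → overtime 0 h 0 min, regular 32 h 22 min.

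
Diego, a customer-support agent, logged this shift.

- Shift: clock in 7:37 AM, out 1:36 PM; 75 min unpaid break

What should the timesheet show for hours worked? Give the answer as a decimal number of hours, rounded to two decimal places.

Shift: 7:37 AM–1:36 PM = 5 h 59 min; less 75 min break → 4 h 44 min

4.73 hours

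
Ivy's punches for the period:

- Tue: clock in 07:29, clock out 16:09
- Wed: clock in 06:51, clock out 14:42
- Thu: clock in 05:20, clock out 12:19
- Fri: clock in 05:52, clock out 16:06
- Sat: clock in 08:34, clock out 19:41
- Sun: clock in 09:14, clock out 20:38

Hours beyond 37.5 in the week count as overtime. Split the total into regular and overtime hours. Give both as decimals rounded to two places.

Regular 37.50 hours, overtime 18.75 hours

Tue: 07:29–16:09 = 8 h 40 min
Wed: 06:51–14:42 = 7 h 51 min
Thu: 05:20–12:19 = 6 h 59 min
Fri: 05:52–16:06 = 10 h 14 min
Sat: 08:34–19:41 = 11 h 7 min
Sun: 09:14–20:38 = 11 h 24 min
Total worked: 56 h 15 min = 56.25 h.
Threshold 37.5 h → overtime 18 h 45 min, regular 37 h 30 min.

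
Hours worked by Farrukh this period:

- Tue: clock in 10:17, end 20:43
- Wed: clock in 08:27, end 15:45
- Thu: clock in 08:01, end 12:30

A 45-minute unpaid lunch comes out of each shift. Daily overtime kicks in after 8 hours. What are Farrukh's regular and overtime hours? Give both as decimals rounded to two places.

Regular 18.28 hours, overtime 1.68 hours

Tue: 10:17–20:43 = 10 h 26 min; less 45 min break → 9 h 41 min
Wed: 08:27–15:45 = 7 h 18 min; less 45 min break → 6 h 33 min
Thu: 08:01–12:30 = 4 h 29 min; less 45 min break → 3 h 44 min
Tue reg 8 h 0 min / OT 1 h 41 min; Wed reg 6 h 33 min / OT 0 h 0 min; Thu reg 3 h 44 min / OT 0 h 0 min.
Totals: regular 18 h 17 min, overtime 1 h 41 min.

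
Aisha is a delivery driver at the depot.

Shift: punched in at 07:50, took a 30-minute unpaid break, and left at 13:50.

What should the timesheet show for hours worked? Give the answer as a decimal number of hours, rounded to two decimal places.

5.50 hours

Shift: 07:50–13:50 = 6 h 0 min; less 30 min break → 5 h 30 min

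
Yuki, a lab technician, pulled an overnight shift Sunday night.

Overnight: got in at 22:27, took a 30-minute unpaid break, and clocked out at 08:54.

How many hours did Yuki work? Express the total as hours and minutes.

9 h 57 min

Overnight: 22:27 → midnight = 1 h 33 min; midnight → 08:54 = 8 h 54 min; span 10 h 27 min; less 30 min break → 9 h 57 min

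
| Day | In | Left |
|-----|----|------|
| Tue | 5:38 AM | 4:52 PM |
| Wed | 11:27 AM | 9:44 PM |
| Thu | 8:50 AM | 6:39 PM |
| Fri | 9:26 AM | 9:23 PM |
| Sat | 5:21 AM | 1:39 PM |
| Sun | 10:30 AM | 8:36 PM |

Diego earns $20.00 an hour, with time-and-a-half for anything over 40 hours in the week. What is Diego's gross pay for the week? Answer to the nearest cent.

$1450.50

Tue: 5:38 AM–4:52 PM = 11 h 14 min
Wed: 11:27 AM–9:44 PM = 10 h 17 min
Thu: 8:50 AM–6:39 PM = 9 h 49 min
Fri: 9:26 AM–9:23 PM = 11 h 57 min
Sat: 5:21 AM–1:39 PM = 8 h 18 min
Sun: 10:30 AM–8:36 PM = 10 h 6 min
Total worked: 61 h 41 min = 3701 min.
Regular 40 h 0 min = 2400 min at $20.00/h; overtime 21 h 41 min = 1301 min at $30.00/h.
Pay = (2400 × $20.00 + 1301 × $30.00) ÷ 60 = $1450.50.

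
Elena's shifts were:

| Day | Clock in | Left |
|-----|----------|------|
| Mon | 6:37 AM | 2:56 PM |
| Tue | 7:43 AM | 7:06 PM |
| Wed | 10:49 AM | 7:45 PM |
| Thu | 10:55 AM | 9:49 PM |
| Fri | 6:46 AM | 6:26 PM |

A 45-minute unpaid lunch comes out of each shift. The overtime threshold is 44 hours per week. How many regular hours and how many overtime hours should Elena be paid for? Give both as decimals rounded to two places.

Regular 44.00 hours, overtime 3.45 hours

Mon: 6:37 AM–2:56 PM = 8 h 19 min; less 45 min break → 7 h 34 min
Tue: 7:43 AM–7:06 PM = 11 h 23 min; less 45 min break → 10 h 38 min
Wed: 10:49 AM–7:45 PM = 8 h 56 min; less 45 min break → 8 h 11 min
Thu: 10:55 AM–9:49 PM = 10 h 54 min; less 45 min break → 10 h 9 min
Fri: 6:46 AM–6:26 PM = 11 h 40 min; less 45 min break → 10 h 55 min
Total worked: 47 h 27 min = 47.45 h.
Threshold 44 h → overtime 3 h 27 min, regular 44 h 0 min.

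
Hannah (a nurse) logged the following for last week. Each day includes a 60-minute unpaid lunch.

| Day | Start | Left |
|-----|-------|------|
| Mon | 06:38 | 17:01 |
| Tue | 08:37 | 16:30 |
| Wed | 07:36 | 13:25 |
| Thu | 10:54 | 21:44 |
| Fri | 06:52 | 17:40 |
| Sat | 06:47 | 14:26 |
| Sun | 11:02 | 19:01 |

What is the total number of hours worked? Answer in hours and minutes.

54 h 21 min

Mon: 06:38–17:01 = 10 h 23 min; less 60 min break → 9 h 23 min
Tue: 08:37–16:30 = 7 h 53 min; less 60 min break → 6 h 53 min
Wed: 07:36–13:25 = 5 h 49 min; less 60 min break → 4 h 49 min
Thu: 10:54–21:44 = 10 h 50 min; less 60 min break → 9 h 50 min
Fri: 06:52–17:40 = 10 h 48 min; less 60 min break → 9 h 48 min
Sat: 06:47–14:26 = 7 h 39 min; less 60 min break → 6 h 39 min
Sun: 11:02–19:01 = 7 h 59 min; less 60 min break → 6 h 59 min
Total: 9 h 23 min + 6 h 53 min + 4 h 49 min + 9 h 50 min + 9 h 48 min + 6 h 39 min + 6 h 59 min = 54 h 21 min.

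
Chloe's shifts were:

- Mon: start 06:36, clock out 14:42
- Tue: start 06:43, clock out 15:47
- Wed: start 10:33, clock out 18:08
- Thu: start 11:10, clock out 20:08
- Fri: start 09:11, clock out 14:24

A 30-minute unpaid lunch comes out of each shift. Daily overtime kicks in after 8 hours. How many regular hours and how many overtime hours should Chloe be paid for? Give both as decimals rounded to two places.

Mon: 06:36–14:42 = 8 h 6 min; less 30 min break → 7 h 36 min
Tue: 06:43–15:47 = 9 h 4 min; less 30 min break → 8 h 34 min
Wed: 10:33–18:08 = 7 h 35 min; less 30 min break → 7 h 5 min
Thu: 11:10–20:08 = 8 h 58 min; less 30 min break → 8 h 28 min
Fri: 09:11–14:24 = 5 h 13 min; less 30 min break → 4 h 43 min
Mon reg 7 h 36 min / OT 0 h 0 min; Tue reg 8 h 0 min / OT 0 h 34 min; Wed reg 7 h 5 min / OT 0 h 0 min; Thu reg 8 h 0 min / OT 0 h 28 min; Fri reg 4 h 43 min / OT 0 h 0 min.
Totals: regular 35 h 24 min, overtime 1 h 2 min.

Regular 35.40 hours, overtime 1.03 hours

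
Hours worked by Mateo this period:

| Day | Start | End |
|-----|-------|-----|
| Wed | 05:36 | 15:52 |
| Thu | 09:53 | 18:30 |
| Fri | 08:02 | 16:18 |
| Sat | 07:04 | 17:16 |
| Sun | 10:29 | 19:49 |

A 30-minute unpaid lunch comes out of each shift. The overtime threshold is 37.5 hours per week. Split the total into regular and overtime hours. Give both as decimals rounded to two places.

Regular 37.50 hours, overtime 6.68 hours

Wed: 05:36–15:52 = 10 h 16 min; less 30 min break → 9 h 46 min
Thu: 09:53–18:30 = 8 h 37 min; less 30 min break → 8 h 7 min
Fri: 08:02–16:18 = 8 h 16 min; less 30 min break → 7 h 46 min
Sat: 07:04–17:16 = 10 h 12 min; less 30 min break → 9 h 42 min
Sun: 10:29–19:49 = 9 h 20 min; less 30 min break → 8 h 50 min
Total worked: 44 h 11 min = 44.18 h.
Threshold 37.5 h → overtime 6 h 41 min, regular 37 h 30 min.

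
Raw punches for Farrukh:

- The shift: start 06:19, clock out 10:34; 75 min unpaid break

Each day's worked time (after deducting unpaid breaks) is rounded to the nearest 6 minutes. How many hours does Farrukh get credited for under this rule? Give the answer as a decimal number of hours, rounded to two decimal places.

The shift: 06:19–10:34 = 4 h 15 min − 75 min = 3 h 0 min → rounds to 3 h 0 min

3.00 hours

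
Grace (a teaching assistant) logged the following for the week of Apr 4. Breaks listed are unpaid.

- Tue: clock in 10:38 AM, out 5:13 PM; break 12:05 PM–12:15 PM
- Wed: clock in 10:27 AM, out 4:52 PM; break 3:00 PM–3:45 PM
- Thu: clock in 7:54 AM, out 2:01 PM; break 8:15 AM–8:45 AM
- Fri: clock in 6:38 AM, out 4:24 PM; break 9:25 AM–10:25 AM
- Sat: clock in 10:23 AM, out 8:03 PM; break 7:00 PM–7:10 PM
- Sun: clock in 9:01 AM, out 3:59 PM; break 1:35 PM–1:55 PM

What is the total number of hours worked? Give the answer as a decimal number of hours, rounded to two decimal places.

Tue: 10:38 AM–5:13 PM = 6 h 35 min; less 10 min break → 6 h 25 min
Wed: 10:27 AM–4:52 PM = 6 h 25 min; less 45 min break → 5 h 40 min
Thu: 7:54 AM–2:01 PM = 6 h 7 min; less 30 min break → 5 h 37 min
Fri: 6:38 AM–4:24 PM = 9 h 46 min; less 60 min break → 8 h 46 min
Sat: 10:23 AM–8:03 PM = 9 h 40 min; less 10 min break → 9 h 30 min
Sun: 9:01 AM–3:59 PM = 6 h 58 min; less 20 min break → 6 h 38 min
Total: 6 h 25 min + 5 h 40 min + 5 h 37 min + 8 h 46 min + 9 h 30 min + 6 h 38 min = 42 h 36 min.

42.60 hours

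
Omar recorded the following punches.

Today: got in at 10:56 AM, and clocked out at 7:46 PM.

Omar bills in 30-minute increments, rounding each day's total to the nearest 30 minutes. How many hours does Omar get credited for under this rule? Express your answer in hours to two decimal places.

9.00 hours

Today: 10:56 AM–7:46 PM = 8 h 50 min → rounds to 9 h 0 min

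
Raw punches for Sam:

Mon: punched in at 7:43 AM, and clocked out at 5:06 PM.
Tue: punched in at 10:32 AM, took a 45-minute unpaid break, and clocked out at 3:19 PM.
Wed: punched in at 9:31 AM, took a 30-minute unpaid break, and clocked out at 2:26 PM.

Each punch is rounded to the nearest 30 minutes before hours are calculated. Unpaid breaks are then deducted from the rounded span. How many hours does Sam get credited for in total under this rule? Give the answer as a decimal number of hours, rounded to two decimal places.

Mon: in 7:43 AM→7:30 AM, out 5:06 PM→5:00 PM; 9 h 30 min
Tue: in 10:32 AM→10:30 AM, out 3:19 PM→3:30 PM; 5 h 0 min − 45 min = 4 h 15 min
Wed: in 9:31 AM→9:30 AM, out 2:26 PM→2:30 PM; 5 h 0 min − 30 min = 4 h 30 min
Total credited: 18 h 15 min.

18.25 hours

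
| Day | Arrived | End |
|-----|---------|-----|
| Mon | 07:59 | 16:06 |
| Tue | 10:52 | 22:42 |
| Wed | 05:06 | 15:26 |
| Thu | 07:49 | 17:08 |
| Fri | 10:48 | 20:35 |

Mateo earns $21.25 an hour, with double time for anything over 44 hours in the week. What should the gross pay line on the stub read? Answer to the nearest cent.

Mon: 07:59–16:06 = 8 h 7 min
Tue: 10:52–22:42 = 11 h 50 min
Wed: 05:06–15:26 = 10 h 20 min
Thu: 07:49–17:08 = 9 h 19 min
Fri: 10:48–20:35 = 9 h 47 min
Total worked: 49 h 23 min = 2963 min.
Regular 44 h 0 min = 2640 min at $21.25/h; overtime 5 h 23 min = 323 min at $42.50/h.
Pay = (2640 × $21.25 + 323 × $42.50) ÷ 60 = $1163.79.

$1163.79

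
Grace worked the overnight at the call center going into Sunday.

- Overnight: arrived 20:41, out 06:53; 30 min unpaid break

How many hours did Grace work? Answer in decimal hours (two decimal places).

Overnight: 20:41 → midnight = 3 h 19 min; midnight → 06:53 = 6 h 53 min; span 10 h 12 min; less 30 min break → 9 h 42 min

9.70 hours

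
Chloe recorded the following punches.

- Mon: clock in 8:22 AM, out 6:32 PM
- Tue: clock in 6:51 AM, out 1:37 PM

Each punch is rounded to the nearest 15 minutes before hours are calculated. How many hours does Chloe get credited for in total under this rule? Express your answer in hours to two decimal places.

Mon: in 8:22 AM→8:15 AM, out 6:32 PM→6:30 PM; 10 h 15 min
Tue: in 6:51 AM→6:45 AM, out 1:37 PM→1:30 PM; 6 h 45 min
Total credited: 17 h 0 min.

17.00 hours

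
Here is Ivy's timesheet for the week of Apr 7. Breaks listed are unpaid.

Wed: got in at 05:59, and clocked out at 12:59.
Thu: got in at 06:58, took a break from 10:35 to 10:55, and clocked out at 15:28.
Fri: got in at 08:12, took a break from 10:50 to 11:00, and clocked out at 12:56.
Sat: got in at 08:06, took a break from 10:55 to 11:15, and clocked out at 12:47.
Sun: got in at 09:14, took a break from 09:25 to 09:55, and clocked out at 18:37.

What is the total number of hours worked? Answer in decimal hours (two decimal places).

Wed: 05:59–12:59 = 7 h 0 min
Thu: 06:58–15:28 = 8 h 30 min; less 20 min break → 8 h 10 min
Fri: 08:12–12:56 = 4 h 44 min; less 10 min break → 4 h 34 min
Sat: 08:06–12:47 = 4 h 41 min; less 20 min break → 4 h 21 min
Sun: 09:14–18:37 = 9 h 23 min; less 30 min break → 8 h 53 min
Total: 7 h 0 min + 8 h 10 min + 4 h 34 min + 4 h 21 min + 8 h 53 min = 32 h 58 min.

32.97 hours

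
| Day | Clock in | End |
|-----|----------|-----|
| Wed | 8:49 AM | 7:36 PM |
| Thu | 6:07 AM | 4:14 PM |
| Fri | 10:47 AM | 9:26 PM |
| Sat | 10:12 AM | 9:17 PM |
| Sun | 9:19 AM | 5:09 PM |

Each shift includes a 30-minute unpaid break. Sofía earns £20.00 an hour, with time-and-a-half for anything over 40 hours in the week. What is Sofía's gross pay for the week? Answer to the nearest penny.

£1039.00

Wed: 8:49 AM–7:36 PM = 10 h 47 min; less 30 min break → 10 h 17 min
Thu: 6:07 AM–4:14 PM = 10 h 7 min; less 30 min break → 9 h 37 min
Fri: 10:47 AM–9:26 PM = 10 h 39 min; less 30 min break → 10 h 9 min
Sat: 10:12 AM–9:17 PM = 11 h 5 min; less 30 min break → 10 h 35 min
Sun: 9:19 AM–5:09 PM = 7 h 50 min; less 30 min break → 7 h 20 min
Total worked: 47 h 58 min = 2878 min.
Regular 40 h 0 min = 2400 min at £20.00/h; overtime 7 h 58 min = 478 min at £30.00/h.
Pay = (2400 × £20.00 + 478 × £30.00) ÷ 60 = £1039.00.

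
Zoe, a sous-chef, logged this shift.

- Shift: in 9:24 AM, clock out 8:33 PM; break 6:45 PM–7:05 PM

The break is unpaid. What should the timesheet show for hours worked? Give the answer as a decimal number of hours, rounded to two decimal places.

10.82 hours

Shift: 9:24 AM–8:33 PM = 11 h 9 min; less 20 min break → 10 h 49 min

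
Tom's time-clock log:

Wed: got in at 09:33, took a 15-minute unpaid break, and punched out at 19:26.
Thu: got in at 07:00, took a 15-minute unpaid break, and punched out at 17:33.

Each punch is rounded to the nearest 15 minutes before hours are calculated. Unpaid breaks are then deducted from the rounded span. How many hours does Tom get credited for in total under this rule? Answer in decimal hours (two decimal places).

20.00 hours

Wed: in 09:33→09:30, out 19:26→19:30; 10 h 0 min − 15 min = 9 h 45 min
Thu: in 07:00→07:00, out 17:33→17:30; 10 h 30 min − 15 min = 10 h 15 min
Total credited: 20 h 0 min.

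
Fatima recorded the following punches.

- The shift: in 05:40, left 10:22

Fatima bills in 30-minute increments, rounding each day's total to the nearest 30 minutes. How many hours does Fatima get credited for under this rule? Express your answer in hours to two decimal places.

4.50 hours

The shift: 05:40–10:22 = 4 h 42 min → rounds to 4 h 30 min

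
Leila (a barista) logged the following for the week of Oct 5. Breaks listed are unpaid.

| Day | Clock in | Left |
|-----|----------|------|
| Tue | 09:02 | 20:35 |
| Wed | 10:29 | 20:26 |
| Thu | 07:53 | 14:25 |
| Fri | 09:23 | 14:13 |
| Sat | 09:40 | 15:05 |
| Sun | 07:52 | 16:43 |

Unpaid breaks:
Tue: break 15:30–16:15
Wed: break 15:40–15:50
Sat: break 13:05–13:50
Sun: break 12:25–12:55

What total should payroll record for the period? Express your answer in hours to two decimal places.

Tue: 09:02–20:35 = 11 h 33 min; less 45 min break → 10 h 48 min
Wed: 10:29–20:26 = 9 h 57 min; less 10 min break → 9 h 47 min
Thu: 07:53–14:25 = 6 h 32 min
Fri: 09:23–14:13 = 4 h 50 min
Sat: 09:40–15:05 = 5 h 25 min; less 45 min break → 4 h 40 min
Sun: 07:52–16:43 = 8 h 51 min; less 30 min break → 8 h 21 min
Total: 10 h 48 min + 9 h 47 min + 6 h 32 min + 4 h 50 min + 4 h 40 min + 8 h 21 min = 44 h 58 min.

44.97 hours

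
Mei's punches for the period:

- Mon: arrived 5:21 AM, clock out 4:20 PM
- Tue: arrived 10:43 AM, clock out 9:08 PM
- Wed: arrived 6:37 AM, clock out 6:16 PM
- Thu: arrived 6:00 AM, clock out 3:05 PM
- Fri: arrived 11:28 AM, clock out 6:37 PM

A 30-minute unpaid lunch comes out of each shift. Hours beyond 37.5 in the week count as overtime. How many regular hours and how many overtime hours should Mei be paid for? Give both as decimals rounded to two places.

Mon: 5:21 AM–4:20 PM = 10 h 59 min; less 30 min break → 10 h 29 min
Tue: 10:43 AM–9:08 PM = 10 h 25 min; less 30 min break → 9 h 55 min
Wed: 6:37 AM–6:16 PM = 11 h 39 min; less 30 min break → 11 h 9 min
Thu: 6:00 AM–3:05 PM = 9 h 5 min; less 30 min break → 8 h 35 min
Fri: 11:28 AM–6:37 PM = 7 h 9 min; less 30 min break → 6 h 39 min
Total worked: 46 h 47 min = 46.78 h.
Threshold 37.5 h → overtime 9 h 17 min, regular 37 h 30 min.

Regular 37.50 hours, overtime 9.28 hours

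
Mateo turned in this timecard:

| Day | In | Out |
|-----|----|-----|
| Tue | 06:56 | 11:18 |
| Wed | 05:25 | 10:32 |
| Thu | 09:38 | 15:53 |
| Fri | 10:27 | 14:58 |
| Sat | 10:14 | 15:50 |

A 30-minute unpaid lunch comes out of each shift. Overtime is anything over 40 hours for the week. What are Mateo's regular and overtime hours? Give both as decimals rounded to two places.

Tue: 06:56–11:18 = 4 h 22 min; less 30 min break → 3 h 52 min
Wed: 05:25–10:32 = 5 h 7 min; less 30 min break → 4 h 37 min
Thu: 09:38–15:53 = 6 h 15 min; less 30 min break → 5 h 45 min
Fri: 10:27–14:58 = 4 h 31 min; less 30 min break → 4 h 1 min
Sat: 10:14–15:50 = 5 h 36 min; less 30 min break → 5 h 6 min
Total worked: 23 h 21 min = 23.35 h.
Threshold 40 h → overtime 0 h 0 min, regular 23 h 21 min.

Regular 23.35 hours, overtime 0.00 hours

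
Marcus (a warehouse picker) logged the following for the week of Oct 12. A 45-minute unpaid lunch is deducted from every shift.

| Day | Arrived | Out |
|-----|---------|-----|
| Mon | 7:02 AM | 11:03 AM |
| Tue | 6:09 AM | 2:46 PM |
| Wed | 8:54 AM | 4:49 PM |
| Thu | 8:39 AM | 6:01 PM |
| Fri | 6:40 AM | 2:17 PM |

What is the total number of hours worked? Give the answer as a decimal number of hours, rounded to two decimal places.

33.78 hours

Mon: 7:02 AM–11:03 AM = 4 h 1 min; less 45 min break → 3 h 16 min
Tue: 6:09 AM–2:46 PM = 8 h 37 min; less 45 min break → 7 h 52 min
Wed: 8:54 AM–4:49 PM = 7 h 55 min; less 45 min break → 7 h 10 min
Thu: 8:39 AM–6:01 PM = 9 h 22 min; less 45 min break → 8 h 37 min
Fri: 6:40 AM–2:17 PM = 7 h 37 min; less 45 min break → 6 h 52 min
Total: 3 h 16 min + 7 h 52 min + 7 h 10 min + 8 h 37 min + 6 h 52 min = 33 h 47 min.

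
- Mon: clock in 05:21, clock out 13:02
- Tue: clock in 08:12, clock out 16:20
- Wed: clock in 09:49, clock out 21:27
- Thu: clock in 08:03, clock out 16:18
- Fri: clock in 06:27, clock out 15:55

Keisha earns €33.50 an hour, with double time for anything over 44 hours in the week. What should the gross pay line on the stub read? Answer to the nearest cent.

Mon: 05:21–13:02 = 7 h 41 min
Tue: 08:12–16:20 = 8 h 8 min
Wed: 09:49–21:27 = 11 h 38 min
Thu: 08:03–16:18 = 8 h 15 min
Fri: 06:27–15:55 = 9 h 28 min
Total worked: 45 h 10 min = 2710 min.
Regular 44 h 0 min = 2640 min at €33.50/h; overtime 1 h 10 min = 70 min at €67.00/h.
Pay = (2640 × €33.50 + 70 × €67.00) ÷ 60 = €1552.17.

€1552.17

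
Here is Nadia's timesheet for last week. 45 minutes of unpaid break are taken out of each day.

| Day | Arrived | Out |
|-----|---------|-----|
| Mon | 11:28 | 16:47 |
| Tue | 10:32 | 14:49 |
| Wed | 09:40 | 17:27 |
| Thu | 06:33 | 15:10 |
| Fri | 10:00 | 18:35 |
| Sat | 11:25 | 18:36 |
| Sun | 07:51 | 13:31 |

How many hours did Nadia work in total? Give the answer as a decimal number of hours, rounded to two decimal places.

42.18 hours

Mon: 11:28–16:47 = 5 h 19 min; less 45 min break → 4 h 34 min
Tue: 10:32–14:49 = 4 h 17 min; less 45 min break → 3 h 32 min
Wed: 09:40–17:27 = 7 h 47 min; less 45 min break → 7 h 2 min
Thu: 06:33–15:10 = 8 h 37 min; less 45 min break → 7 h 52 min
Fri: 10:00–18:35 = 8 h 35 min; less 45 min break → 7 h 50 min
Sat: 11:25–18:36 = 7 h 11 min; less 45 min break → 6 h 26 min
Sun: 07:51–13:31 = 5 h 40 min; less 45 min break → 4 h 55 min
Total: 4 h 34 min + 3 h 32 min + 7 h 2 min + 7 h 52 min + 7 h 50 min + 6 h 26 min + 4 h 55 min = 42 h 11 min.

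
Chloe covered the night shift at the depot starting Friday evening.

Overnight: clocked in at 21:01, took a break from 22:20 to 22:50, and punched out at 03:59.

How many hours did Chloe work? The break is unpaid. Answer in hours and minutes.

Overnight: 21:01 → midnight = 2 h 59 min; midnight → 03:59 = 3 h 59 min; span 6 h 58 min; less 30 min break → 6 h 28 min

6 h 28 min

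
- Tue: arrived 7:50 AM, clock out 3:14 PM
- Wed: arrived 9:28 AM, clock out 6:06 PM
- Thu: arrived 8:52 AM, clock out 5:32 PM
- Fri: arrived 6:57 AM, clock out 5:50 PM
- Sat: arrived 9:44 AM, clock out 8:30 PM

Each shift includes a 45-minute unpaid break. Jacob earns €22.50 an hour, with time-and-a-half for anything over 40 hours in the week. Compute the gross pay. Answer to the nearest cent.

Tue: 7:50 AM–3:14 PM = 7 h 24 min; less 45 min break → 6 h 39 min
Wed: 9:28 AM–6:06 PM = 8 h 38 min; less 45 min break → 7 h 53 min
Thu: 8:52 AM–5:32 PM = 8 h 40 min; less 45 min break → 7 h 55 min
Fri: 6:57 AM–5:50 PM = 10 h 53 min; less 45 min break → 10 h 8 min
Sat: 9:44 AM–8:30 PM = 10 h 46 min; less 45 min break → 10 h 1 min
Total worked: 42 h 36 min = 2556 min.
Regular 40 h 0 min = 2400 min at €22.50/h; overtime 2 h 36 min = 156 min at €33.75/h.
Pay = (2400 × €22.50 + 156 × €33.75) ÷ 60 = €987.75.

€987.75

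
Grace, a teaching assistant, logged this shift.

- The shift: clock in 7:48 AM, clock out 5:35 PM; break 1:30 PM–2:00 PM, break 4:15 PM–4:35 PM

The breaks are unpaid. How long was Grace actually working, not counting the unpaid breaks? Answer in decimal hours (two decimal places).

The shift: 7:48 AM–5:35 PM = 9 h 47 min; less 50 min break → 8 h 57 min

8.95 hours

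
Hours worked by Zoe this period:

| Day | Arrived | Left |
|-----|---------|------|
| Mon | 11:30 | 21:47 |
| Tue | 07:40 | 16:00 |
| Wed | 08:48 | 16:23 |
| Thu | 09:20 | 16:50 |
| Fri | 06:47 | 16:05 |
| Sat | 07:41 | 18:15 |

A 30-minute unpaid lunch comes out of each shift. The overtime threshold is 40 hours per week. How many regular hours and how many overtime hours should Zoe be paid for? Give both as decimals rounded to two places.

Regular 40.00 hours, overtime 10.57 hours

Mon: 11:30–21:47 = 10 h 17 min; less 30 min break → 9 h 47 min
Tue: 07:40–16:00 = 8 h 20 min; less 30 min break → 7 h 50 min
Wed: 08:48–16:23 = 7 h 35 min; less 30 min break → 7 h 5 min
Thu: 09:20–16:50 = 7 h 30 min; less 30 min break → 7 h 0 min
Fri: 06:47–16:05 = 9 h 18 min; less 30 min break → 8 h 48 min
Sat: 07:41–18:15 = 10 h 34 min; less 30 min break → 10 h 4 min
Total worked: 50 h 34 min = 50.57 h.
Threshold 40 h → overtime 10 h 34 min, regular 40 h 0 min.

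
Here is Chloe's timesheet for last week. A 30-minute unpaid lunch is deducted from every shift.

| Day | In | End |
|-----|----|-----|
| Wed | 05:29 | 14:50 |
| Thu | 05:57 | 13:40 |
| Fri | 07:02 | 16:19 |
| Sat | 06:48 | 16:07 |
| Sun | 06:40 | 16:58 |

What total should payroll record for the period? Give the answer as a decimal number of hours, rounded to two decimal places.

Wed: 05:29–14:50 = 9 h 21 min; less 30 min break → 8 h 51 min
Thu: 05:57–13:40 = 7 h 43 min; less 30 min break → 7 h 13 min
Fri: 07:02–16:19 = 9 h 17 min; less 30 min break → 8 h 47 min
Sat: 06:48–16:07 = 9 h 19 min; less 30 min break → 8 h 49 min
Sun: 06:40–16:58 = 10 h 18 min; less 30 min break → 9 h 48 min
Total: 8 h 51 min + 7 h 13 min + 8 h 47 min + 8 h 49 min + 9 h 48 min = 43 h 28 min.

43.47 hours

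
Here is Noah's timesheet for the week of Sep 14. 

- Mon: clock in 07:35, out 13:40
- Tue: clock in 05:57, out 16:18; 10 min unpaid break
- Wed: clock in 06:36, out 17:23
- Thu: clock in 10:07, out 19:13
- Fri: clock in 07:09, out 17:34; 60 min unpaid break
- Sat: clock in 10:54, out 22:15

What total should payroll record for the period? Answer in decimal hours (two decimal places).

56.92 hours

Mon: 07:35–13:40 = 6 h 5 min
Tue: 05:57–16:18 = 10 h 21 min; less 10 min break → 10 h 11 min
Wed: 06:36–17:23 = 10 h 47 min
Thu: 10:07–19:13 = 9 h 6 min
Fri: 07:09–17:34 = 10 h 25 min; less 60 min break → 9 h 25 min
Sat: 10:54–22:15 = 11 h 21 min
Total: 6 h 5 min + 10 h 11 min + 10 h 47 min + 9 h 6 min + 9 h 25 min + 11 h 21 min = 56 h 55 min.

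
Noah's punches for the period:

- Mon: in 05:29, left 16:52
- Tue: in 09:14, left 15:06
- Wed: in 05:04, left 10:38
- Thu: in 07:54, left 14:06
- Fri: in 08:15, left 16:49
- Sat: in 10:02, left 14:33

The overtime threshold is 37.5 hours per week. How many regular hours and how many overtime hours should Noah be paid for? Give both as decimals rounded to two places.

Regular 37.50 hours, overtime 4.60 hours

Mon: 05:29–16:52 = 11 h 23 min
Tue: 09:14–15:06 = 5 h 52 min
Wed: 05:04–10:38 = 5 h 34 min
Thu: 07:54–14:06 = 6 h 12 min
Fri: 08:15–16:49 = 8 h 34 min
Sat: 10:02–14:33 = 4 h 31 min
Total worked: 42 h 6 min = 42.10 h.
Threshold 37.5 h → overtime 4 h 36 min, regular 37 h 30 min.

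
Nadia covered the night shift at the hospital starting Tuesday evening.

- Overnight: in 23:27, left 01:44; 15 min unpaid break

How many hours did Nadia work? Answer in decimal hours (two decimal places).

2.03 hours

Overnight: 23:27 → midnight = 0 h 33 min; midnight → 01:44 = 1 h 44 min; span 2 h 17 min; less 15 min break → 2 h 2 min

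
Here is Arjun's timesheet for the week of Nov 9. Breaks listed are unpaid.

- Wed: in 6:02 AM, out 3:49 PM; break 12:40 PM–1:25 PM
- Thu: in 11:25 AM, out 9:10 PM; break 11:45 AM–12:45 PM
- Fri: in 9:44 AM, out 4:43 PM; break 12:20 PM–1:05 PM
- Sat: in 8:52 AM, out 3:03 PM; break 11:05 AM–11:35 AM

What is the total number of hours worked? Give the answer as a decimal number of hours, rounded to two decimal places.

Wed: 6:02 AM–3:49 PM = 9 h 47 min; less 45 min break → 9 h 2 min
Thu: 11:25 AM–9:10 PM = 9 h 45 min; less 60 min break → 8 h 45 min
Fri: 9:44 AM–4:43 PM = 6 h 59 min; less 45 min break → 6 h 14 min
Sat: 8:52 AM–3:03 PM = 6 h 11 min; less 30 min break → 5 h 41 min
Total: 9 h 2 min + 8 h 45 min + 6 h 14 min + 5 h 41 min = 29 h 42 min.

29.70 hours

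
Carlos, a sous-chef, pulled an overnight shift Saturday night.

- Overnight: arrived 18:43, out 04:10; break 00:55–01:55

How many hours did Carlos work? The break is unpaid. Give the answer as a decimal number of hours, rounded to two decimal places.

8.45 hours

Overnight: 18:43 → midnight = 5 h 17 min; midnight → 04:10 = 4 h 10 min; span 9 h 27 min; less 60 min break → 8 h 27 min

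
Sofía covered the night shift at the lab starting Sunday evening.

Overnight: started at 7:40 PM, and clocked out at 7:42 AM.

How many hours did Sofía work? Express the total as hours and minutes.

Overnight: 7:40 PM → midnight = 4 h 20 min; midnight → 7:42 AM = 7 h 42 min; span 12 h 2 min

12 h 2 min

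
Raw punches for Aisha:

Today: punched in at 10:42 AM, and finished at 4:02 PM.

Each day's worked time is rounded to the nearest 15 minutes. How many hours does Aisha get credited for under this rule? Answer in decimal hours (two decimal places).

Today: 10:42 AM–4:02 PM = 5 h 20 min → rounds to 5 h 15 min

5.25 hours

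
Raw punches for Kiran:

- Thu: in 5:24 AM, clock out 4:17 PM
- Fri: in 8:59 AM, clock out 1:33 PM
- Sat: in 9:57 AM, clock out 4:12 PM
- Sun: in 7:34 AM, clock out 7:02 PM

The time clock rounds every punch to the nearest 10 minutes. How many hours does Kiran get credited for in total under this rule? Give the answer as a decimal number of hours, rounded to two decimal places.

33.17 hours

Thu: in 5:24 AM→5:20 AM, out 4:17 PM→4:20 PM; 11 h 0 min
Fri: in 8:59 AM→9:00 AM, out 1:33 PM→1:30 PM; 4 h 30 min
Sat: in 9:57 AM→10:00 AM, out 4:12 PM→4:10 PM; 6 h 10 min
Sun: in 7:34 AM→7:30 AM, out 7:02 PM→7:00 PM; 11 h 30 min
Total credited: 33 h 10 min.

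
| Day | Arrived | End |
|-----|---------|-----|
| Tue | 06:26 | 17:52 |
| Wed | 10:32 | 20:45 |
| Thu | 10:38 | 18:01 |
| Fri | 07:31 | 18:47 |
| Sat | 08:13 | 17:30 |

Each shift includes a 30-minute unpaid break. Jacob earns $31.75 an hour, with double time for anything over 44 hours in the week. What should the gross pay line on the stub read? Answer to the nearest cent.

Tue: 06:26–17:52 = 11 h 26 min; less 30 min break → 10 h 56 min
Wed: 10:32–20:45 = 10 h 13 min; less 30 min break → 9 h 43 min
Thu: 10:38–18:01 = 7 h 23 min; less 30 min break → 6 h 53 min
Fri: 07:31–18:47 = 11 h 16 min; less 30 min break → 10 h 46 min
Sat: 08:13–17:30 = 9 h 17 min; less 30 min break → 8 h 47 min
Total worked: 47 h 5 min = 2825 min.
Regular 44 h 0 min = 2640 min at $31.75/h; overtime 3 h 5 min = 185 min at $63.50/h.
Pay = (2640 × $31.75 + 185 × $63.50) ÷ 60 = $1592.79.

$1592.79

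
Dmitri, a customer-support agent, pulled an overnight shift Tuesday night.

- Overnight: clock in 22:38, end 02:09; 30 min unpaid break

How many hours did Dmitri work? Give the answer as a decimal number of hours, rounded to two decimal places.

Overnight: 22:38 → midnight = 1 h 22 min; midnight → 02:09 = 2 h 9 min; span 3 h 31 min; less 30 min break → 3 h 1 min

3.02 hours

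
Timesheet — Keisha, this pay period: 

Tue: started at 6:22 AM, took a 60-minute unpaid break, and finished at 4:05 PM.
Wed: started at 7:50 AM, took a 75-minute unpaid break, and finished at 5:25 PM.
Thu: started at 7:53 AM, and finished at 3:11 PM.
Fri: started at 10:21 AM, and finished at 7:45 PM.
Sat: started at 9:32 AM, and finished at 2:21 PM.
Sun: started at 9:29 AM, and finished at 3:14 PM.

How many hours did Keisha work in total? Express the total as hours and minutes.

Tue: 6:22 AM–4:05 PM = 9 h 43 min; less 60 min break → 8 h 43 min
Wed: 7:50 AM–5:25 PM = 9 h 35 min; less 75 min break → 8 h 20 min
Thu: 7:53 AM–3:11 PM = 7 h 18 min
Fri: 10:21 AM–7:45 PM = 9 h 24 min
Sat: 9:32 AM–2:21 PM = 4 h 49 min
Sun: 9:29 AM–3:14 PM = 5 h 45 min
Total: 8 h 43 min + 8 h 20 min + 7 h 18 min + 9 h 24 min + 4 h 49 min + 5 h 45 min = 44 h 19 min.

44 h 19 min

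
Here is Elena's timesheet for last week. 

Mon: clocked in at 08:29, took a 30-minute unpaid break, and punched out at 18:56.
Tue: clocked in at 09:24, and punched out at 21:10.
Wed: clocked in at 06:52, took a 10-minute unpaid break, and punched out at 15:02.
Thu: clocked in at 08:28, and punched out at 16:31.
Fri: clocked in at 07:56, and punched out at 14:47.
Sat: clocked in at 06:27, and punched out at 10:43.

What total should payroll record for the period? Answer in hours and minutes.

48 h 53 min

Mon: 08:29–18:56 = 10 h 27 min; less 30 min break → 9 h 57 min
Tue: 09:24–21:10 = 11 h 46 min
Wed: 06:52–15:02 = 8 h 10 min; less 10 min break → 8 h 0 min
Thu: 08:28–16:31 = 8 h 3 min
Fri: 07:56–14:47 = 6 h 51 min
Sat: 06:27–10:43 = 4 h 16 min
Total: 9 h 57 min + 11 h 46 min + 8 h 0 min + 8 h 3 min + 6 h 51 min + 4 h 16 min = 48 h 53 min.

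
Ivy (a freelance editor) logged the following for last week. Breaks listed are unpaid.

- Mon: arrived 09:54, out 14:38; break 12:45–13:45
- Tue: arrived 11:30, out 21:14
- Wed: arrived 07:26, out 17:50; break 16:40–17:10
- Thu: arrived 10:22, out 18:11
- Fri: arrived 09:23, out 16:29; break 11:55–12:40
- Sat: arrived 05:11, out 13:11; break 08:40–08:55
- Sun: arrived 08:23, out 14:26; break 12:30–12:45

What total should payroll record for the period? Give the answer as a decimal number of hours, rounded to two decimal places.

Mon: 09:54–14:38 = 4 h 44 min; less 60 min break → 3 h 44 min
Tue: 11:30–21:14 = 9 h 44 min
Wed: 07:26–17:50 = 10 h 24 min; less 30 min break → 9 h 54 min
Thu: 10:22–18:11 = 7 h 49 min
Fri: 09:23–16:29 = 7 h 6 min; less 45 min break → 6 h 21 min
Sat: 05:11–13:11 = 8 h 0 min; less 15 min break → 7 h 45 min
Sun: 08:23–14:26 = 6 h 3 min; less 15 min break → 5 h 48 min
Total: 3 h 44 min + 9 h 44 min + 9 h 54 min + 7 h 49 min + 6 h 21 min + 7 h 45 min + 5 h 48 min = 51 h 5 min.

51.08 hours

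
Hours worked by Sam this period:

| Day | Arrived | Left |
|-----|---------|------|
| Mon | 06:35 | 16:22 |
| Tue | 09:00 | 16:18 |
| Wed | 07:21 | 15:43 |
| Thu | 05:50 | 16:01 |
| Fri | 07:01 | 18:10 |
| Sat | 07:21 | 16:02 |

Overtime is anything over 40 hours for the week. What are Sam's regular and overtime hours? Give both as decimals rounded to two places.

Regular 40.00 hours, overtime 15.47 hours

Mon: 06:35–16:22 = 9 h 47 min
Tue: 09:00–16:18 = 7 h 18 min
Wed: 07:21–15:43 = 8 h 22 min
Thu: 05:50–16:01 = 10 h 11 min
Fri: 07:01–18:10 = 11 h 9 min
Sat: 07:21–16:02 = 8 h 41 min
Total worked: 55 h 28 min = 55.47 h.
Threshold 40 h → overtime 15 h 28 min, regular 40 h 0 min.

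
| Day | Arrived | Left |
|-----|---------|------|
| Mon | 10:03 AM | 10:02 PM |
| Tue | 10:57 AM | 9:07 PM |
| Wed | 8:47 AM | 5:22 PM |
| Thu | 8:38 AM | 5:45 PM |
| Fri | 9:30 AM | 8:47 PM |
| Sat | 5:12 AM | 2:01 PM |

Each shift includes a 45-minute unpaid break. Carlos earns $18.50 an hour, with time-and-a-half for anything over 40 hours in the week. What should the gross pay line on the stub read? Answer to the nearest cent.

Mon: 10:03 AM–10:02 PM = 11 h 59 min; less 45 min break → 11 h 14 min
Tue: 10:57 AM–9:07 PM = 10 h 10 min; less 45 min break → 9 h 25 min
Wed: 8:47 AM–5:22 PM = 8 h 35 min; less 45 min break → 7 h 50 min
Thu: 8:38 AM–5:45 PM = 9 h 7 min; less 45 min break → 8 h 22 min
Fri: 9:30 AM–8:47 PM = 11 h 17 min; less 45 min break → 10 h 32 min
Sat: 5:12 AM–2:01 PM = 8 h 49 min; less 45 min break → 8 h 4 min
Total worked: 55 h 27 min = 3327 min.
Regular 40 h 0 min = 2400 min at $18.50/h; overtime 15 h 27 min = 927 min at $27.75/h.
Pay = (2400 × $18.50 + 927 × $27.75) ÷ 60 = $1168.74.

$1168.74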